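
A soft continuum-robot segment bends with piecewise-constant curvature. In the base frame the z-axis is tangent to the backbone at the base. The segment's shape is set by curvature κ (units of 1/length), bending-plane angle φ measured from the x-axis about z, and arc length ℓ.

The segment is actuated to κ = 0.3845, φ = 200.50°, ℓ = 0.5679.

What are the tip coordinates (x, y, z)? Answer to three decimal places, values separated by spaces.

θ = κ·ℓ = 0.3845 × 0.5679 = 0.21836 rad
ρ = (1 − cos θ)/κ = (1 − 0.97625)/0.3845 = 0.06176
z = sin θ / κ = 0.21663/0.3845 = 0.56340
x = ρ cos φ = 0.06176 × cos(200.50°) = -0.05785
y = ρ sin φ = 0.06176 × sin(200.50°) = -0.02163

-0.058 -0.022 0.563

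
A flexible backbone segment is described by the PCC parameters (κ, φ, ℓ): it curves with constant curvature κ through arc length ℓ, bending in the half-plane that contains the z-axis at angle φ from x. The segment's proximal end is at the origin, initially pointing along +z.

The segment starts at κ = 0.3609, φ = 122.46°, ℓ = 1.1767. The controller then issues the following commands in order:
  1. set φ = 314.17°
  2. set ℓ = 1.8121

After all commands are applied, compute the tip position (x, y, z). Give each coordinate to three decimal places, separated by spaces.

initial: κ=0.3609, φ=122.46°, ℓ=1.1767
cmd 1: set φ=314.17° → (κ,φ,ℓ)=(0.3609,314.17°,1.1767) → tip=(0.1715,-0.1765,1.1416)
cmd 2: set ℓ=1.8121 → (κ,φ,ℓ)=(0.3609,314.17°,1.8121) → tip=(0.3984,-0.4101,1.6857)

0.398 -0.410 1.686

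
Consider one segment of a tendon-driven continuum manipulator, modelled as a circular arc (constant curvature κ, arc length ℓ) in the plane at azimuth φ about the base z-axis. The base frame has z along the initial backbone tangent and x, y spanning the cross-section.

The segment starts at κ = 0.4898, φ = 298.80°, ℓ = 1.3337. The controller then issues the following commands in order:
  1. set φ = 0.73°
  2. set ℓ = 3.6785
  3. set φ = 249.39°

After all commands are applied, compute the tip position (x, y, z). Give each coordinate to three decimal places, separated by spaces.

-0.883 -2.348 1.987

initial: κ=0.4898, φ=298.80°, ℓ=1.3337
cmd 1: set φ=0.73° → (κ,φ,ℓ)=(0.4898,0.73°,1.3337) → tip=(0.4203,0.0054,1.2408)
cmd 2: set ℓ=3.6785 → (κ,φ,ℓ)=(0.4898,0.73°,3.6785) → tip=(2.5088,0.0320,1.9875)
cmd 3: set φ=249.39° → (κ,φ,ℓ)=(0.4898,249.39°,3.6785) → tip=(-0.8832,-2.3484,1.9875)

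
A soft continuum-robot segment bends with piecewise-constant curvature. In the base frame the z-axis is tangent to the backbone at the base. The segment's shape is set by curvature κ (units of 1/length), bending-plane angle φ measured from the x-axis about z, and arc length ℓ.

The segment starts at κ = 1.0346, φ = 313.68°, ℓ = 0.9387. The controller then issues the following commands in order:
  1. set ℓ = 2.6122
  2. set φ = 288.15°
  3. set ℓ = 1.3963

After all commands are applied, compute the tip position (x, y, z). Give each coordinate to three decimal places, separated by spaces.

initial: κ=1.0346, φ=313.68°, ℓ=0.9387
cmd 1: set ℓ=2.6122 → (κ,φ,ℓ)=(1.0346,313.68°,2.6122) → tip=(1.2718,-1.3318,0.4108)
cmd 2: set φ=288.15° → (κ,φ,ℓ)=(1.0346,288.15°,2.6122) → tip=(0.5736,-1.7498,0.4108)
cmd 3: set ℓ=1.3963 → (κ,φ,ℓ)=(1.0346,288.15°,1.3963) → tip=(0.2632,-0.8029,0.9589)

0.263 -0.803 0.959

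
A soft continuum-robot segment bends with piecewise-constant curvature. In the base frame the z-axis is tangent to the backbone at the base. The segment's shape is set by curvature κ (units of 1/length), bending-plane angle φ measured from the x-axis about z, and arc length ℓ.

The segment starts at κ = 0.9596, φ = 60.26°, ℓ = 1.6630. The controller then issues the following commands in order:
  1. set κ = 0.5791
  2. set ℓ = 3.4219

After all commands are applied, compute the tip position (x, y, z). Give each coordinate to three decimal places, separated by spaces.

initial: κ=0.9596, φ=60.26°, ℓ=1.6630
cmd 1: set κ=0.5791 → (κ,φ,ℓ)=(0.5791,60.26°,1.6630) → tip=(0.3675,0.6432,1.4176)
cmd 2: set ℓ=3.4219 → (κ,φ,ℓ)=(0.5791,60.26°,3.4219) → tip=(1.1987,2.0982,1.5831)

1.199 2.098 1.583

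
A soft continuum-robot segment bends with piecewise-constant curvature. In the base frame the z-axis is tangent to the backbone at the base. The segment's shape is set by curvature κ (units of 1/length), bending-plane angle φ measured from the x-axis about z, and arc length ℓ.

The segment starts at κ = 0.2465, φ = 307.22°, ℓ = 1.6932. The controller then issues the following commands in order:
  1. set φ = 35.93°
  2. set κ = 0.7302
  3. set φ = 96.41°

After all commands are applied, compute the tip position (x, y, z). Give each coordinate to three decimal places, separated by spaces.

initial: κ=0.2465, φ=307.22°, ℓ=1.6932
cmd 1: set φ=35.93° → (κ,φ,ℓ)=(0.2465,35.93°,1.6932) → tip=(0.2820,0.2044,1.6445)
cmd 2: set κ=0.7302 → (κ,φ,ℓ)=(0.7302,35.93°,1.6932) → tip=(0.7449,0.5398,1.2936)
cmd 3: set φ=96.41° → (κ,φ,ℓ)=(0.7302,96.41°,1.6932) → tip=(-0.1027,0.9142,1.2936)

-0.103 0.914 1.294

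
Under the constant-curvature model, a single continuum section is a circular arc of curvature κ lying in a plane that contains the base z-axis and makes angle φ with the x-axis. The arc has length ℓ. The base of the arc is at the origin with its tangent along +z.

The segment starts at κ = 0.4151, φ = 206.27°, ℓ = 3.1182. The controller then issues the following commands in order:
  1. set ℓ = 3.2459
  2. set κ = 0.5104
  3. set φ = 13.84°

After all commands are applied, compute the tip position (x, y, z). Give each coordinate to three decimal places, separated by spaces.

initial: κ=0.4151, φ=206.27°, ℓ=3.1182
cmd 1: set ℓ=3.2459 → (κ,φ,ℓ)=(0.4151,206.27°,3.2459) → tip=(-1.6816,-0.8300,2.3492)
cmd 2: set κ=0.5104 → (κ,φ,ℓ)=(0.5104,206.27°,3.2459) → tip=(-1.9076,-0.9416,1.9520)
cmd 3: set φ=13.84° → (κ,φ,ℓ)=(0.5104,13.84°,3.2459) → tip=(2.0656,0.5089,1.9520)

2.066 0.509 1.952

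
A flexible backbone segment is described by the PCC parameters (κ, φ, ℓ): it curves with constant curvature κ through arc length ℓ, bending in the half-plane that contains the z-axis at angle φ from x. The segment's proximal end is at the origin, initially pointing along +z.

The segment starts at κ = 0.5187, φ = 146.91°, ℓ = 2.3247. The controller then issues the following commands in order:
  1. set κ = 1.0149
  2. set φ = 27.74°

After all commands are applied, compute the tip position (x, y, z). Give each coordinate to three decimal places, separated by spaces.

initial: κ=0.5187, φ=146.91°, ℓ=2.3247
cmd 1: set κ=1.0149 → (κ,φ,ℓ)=(1.0149,146.91°,2.3247) → tip=(-1.4111,0.9195,0.6945)
cmd 2: set φ=27.74° → (κ,φ,ℓ)=(1.0149,27.74°,2.3247) → tip=(1.4907,0.7839,0.6945)

1.491 0.784 0.695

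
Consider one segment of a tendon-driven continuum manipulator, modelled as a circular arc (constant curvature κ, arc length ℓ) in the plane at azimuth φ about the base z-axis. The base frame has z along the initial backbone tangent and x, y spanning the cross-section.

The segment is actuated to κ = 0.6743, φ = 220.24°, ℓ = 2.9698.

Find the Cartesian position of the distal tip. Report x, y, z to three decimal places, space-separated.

-1.606 -1.359 1.347

θ = κ·ℓ = 0.6743 × 2.9698 = 2.00254 rad
ρ = (1 − cos θ)/κ = (1 − -0.41845)/0.6743 = 2.10359
z = sin θ / κ = 0.90824/0.6743 = 1.34694
x = ρ cos φ = 2.10359 × cos(220.24°) = -1.60577
y = ρ sin φ = 2.10359 × sin(220.24°) = -1.35890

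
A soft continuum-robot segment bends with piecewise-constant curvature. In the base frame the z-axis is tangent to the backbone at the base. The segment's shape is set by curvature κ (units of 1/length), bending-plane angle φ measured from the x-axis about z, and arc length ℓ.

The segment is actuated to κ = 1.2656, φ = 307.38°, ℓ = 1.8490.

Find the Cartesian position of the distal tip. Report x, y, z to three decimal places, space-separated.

θ = κ·ℓ = 1.2656 × 1.8490 = 2.34009 rad
ρ = (1 − cos θ)/κ = (1 − -0.69563)/1.2656 = 1.33978
z = sin θ / κ = 0.71840/1.2656 = 0.56764
x = ρ cos φ = 1.33978 × cos(307.38°) = 0.81338
y = ρ sin φ = 1.33978 × sin(307.38°) = -1.06463

0.813 -1.065 0.568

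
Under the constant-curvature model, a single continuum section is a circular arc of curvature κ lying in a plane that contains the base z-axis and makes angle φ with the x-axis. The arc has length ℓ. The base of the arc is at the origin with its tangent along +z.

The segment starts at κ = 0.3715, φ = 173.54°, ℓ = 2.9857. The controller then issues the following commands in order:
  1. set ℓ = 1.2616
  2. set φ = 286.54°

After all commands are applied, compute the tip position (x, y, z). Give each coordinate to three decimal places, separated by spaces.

0.083 -0.278 1.216

initial: κ=0.3715, φ=173.54°, ℓ=2.9857
cmd 1: set ℓ=1.2616 → (κ,φ,ℓ)=(0.3715,173.54°,1.2616) → tip=(-0.2884,0.0327,1.2159)
cmd 2: set φ=286.54° → (κ,φ,ℓ)=(0.3715,286.54°,1.2616) → tip=(0.0826,-0.2783,1.2159)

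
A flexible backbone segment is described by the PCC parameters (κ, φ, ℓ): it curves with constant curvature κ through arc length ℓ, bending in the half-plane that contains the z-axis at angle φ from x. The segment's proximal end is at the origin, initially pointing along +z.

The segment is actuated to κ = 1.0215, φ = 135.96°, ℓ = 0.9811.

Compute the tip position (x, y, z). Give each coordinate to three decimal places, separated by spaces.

θ = κ·ℓ = 1.0215 × 0.9811 = 1.00219 rad
ρ = (1 − cos θ)/κ = (1 − 0.53846)/1.0215 = 0.45183
z = sin θ / κ = 0.84265/1.0215 = 0.82492
x = ρ cos φ = 0.45183 × cos(135.96°) = -0.32480
y = ρ sin φ = 0.45183 × sin(135.96°) = 0.31409

-0.325 0.314 0.825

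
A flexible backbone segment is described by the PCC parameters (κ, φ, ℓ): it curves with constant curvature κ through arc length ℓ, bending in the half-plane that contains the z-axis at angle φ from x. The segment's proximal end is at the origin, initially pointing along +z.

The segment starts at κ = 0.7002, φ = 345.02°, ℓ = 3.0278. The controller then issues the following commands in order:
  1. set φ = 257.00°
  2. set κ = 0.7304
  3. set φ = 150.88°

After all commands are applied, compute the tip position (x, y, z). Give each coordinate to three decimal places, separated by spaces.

initial: κ=0.7002, φ=345.02°, ℓ=3.0278
cmd 1: set φ=257.00° → (κ,φ,ℓ)=(0.7002,257.00°,3.0278) → tip=(-0.4890,-2.1180,1.2181)
cmd 2: set κ=0.7304 → (κ,φ,ℓ)=(0.7304,257.00°,3.0278) → tip=(-0.4921,-2.1315,1.0976)
cmd 3: set φ=150.88° → (κ,φ,ℓ)=(0.7304,150.88°,3.0278) → tip=(-1.9110,1.0645,1.0976)

-1.911 1.065 1.098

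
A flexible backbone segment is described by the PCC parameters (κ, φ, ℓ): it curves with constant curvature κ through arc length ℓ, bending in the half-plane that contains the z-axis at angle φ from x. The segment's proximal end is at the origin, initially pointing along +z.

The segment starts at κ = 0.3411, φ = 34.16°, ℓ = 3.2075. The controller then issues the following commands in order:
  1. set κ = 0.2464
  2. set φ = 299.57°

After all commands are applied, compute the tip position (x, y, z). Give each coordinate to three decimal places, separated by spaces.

0.594 -1.046 2.884

initial: κ=0.3411, φ=34.16°, ℓ=3.2075
cmd 1: set κ=0.2464 → (κ,φ,ℓ)=(0.2464,34.16°,3.2075) → tip=(0.9953,0.6754,2.8839)
cmd 2: set φ=299.57° → (κ,φ,ℓ)=(0.2464,299.57°,3.2075) → tip=(0.5936,-1.0462,2.8839)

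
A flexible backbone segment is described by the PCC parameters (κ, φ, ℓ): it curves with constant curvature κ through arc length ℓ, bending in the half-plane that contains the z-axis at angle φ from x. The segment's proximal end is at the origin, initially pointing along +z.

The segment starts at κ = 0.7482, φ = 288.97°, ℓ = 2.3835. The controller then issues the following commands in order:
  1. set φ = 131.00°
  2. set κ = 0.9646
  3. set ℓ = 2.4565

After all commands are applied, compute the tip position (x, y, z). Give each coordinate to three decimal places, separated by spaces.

-1.167 1.343 0.723

initial: κ=0.7482, φ=288.97°, ℓ=2.3835
cmd 1: set φ=131.00° → (κ,φ,ℓ)=(0.7482,131.00°,2.3835) → tip=(-1.0618,1.2215,1.3065)
cmd 2: set κ=0.9646 → (κ,φ,ℓ)=(0.9646,131.00°,2.3835) → tip=(-1.1328,1.3032,0.7737)
cmd 3: set ℓ=2.4565 → (κ,φ,ℓ)=(0.9646,131.00°,2.4565) → tip=(-1.1674,1.3430,0.7232)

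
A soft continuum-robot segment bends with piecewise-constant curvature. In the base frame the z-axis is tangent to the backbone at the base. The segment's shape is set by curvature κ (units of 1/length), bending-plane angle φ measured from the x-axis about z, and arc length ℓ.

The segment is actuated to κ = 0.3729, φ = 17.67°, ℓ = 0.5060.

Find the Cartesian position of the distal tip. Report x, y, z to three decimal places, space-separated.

0.045 0.014 0.503

θ = κ·ℓ = 0.3729 × 0.5060 = 0.18869 rad
ρ = (1 − cos θ)/κ = (1 − 0.98225)/0.3729 = 0.04760
z = sin θ / κ = 0.18757/0.3729 = 0.50300
x = ρ cos φ = 0.04760 × cos(17.67°) = 0.04535
y = ρ sin φ = 0.04760 × sin(17.67°) = 0.01445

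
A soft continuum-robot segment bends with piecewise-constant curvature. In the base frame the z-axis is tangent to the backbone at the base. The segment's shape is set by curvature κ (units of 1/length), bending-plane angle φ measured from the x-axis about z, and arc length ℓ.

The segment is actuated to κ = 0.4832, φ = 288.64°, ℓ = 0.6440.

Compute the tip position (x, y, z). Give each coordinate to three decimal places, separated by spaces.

θ = κ·ℓ = 0.4832 × 0.6440 = 0.31118 rad
ρ = (1 − cos θ)/κ = (1 − 0.95197)/0.4832 = 0.09939
z = sin θ / κ = 0.30618/0.4832 = 0.63366
x = ρ cos φ = 0.09939 × cos(288.64°) = 0.03177
y = ρ sin φ = 0.09939 × sin(288.64°) = -0.09418

0.032 -0.094 0.634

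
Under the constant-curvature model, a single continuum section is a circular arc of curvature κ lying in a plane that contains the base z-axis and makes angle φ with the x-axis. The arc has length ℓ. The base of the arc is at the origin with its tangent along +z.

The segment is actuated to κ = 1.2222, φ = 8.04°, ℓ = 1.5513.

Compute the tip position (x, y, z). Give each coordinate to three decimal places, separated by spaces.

θ = κ·ℓ = 1.2222 × 1.5513 = 1.89600 rad
ρ = (1 − cos θ)/κ = (1 − -0.31950)/1.2222 = 1.07961
z = sin θ / κ = 0.94759/1.2222 = 0.77531
x = ρ cos φ = 1.07961 × cos(8.04°) = 1.06900
y = ρ sin φ = 1.07961 × sin(8.04°) = 0.15100

1.069 0.151 0.775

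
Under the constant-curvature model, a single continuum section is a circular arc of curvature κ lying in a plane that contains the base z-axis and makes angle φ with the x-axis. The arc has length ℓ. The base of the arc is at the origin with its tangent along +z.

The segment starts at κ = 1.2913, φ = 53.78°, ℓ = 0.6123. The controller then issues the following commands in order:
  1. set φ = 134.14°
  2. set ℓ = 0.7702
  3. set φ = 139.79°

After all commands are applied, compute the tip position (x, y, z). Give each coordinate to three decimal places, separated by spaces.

-0.269 0.228 0.649

initial: κ=1.2913, φ=53.78°, ℓ=0.6123
cmd 1: set φ=134.14° → (κ,φ,ℓ)=(1.2913,134.14°,0.6123) → tip=(-0.1600,0.1648,0.5505)
cmd 2: set ℓ=0.7702 → (κ,φ,ℓ)=(1.2913,134.14°,0.7702) → tip=(-0.2455,0.2529,0.6494)
cmd 3: set φ=139.79° → (κ,φ,ℓ)=(1.2913,139.79°,0.7702) → tip=(-0.2692,0.2275,0.6494)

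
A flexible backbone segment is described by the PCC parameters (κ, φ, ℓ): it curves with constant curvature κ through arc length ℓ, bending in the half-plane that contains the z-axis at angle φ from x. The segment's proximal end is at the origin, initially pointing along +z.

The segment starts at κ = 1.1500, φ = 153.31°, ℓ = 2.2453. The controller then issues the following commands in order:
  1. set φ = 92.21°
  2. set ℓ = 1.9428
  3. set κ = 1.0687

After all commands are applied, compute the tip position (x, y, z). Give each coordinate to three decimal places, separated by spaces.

initial: κ=1.1500, φ=153.31°, ℓ=2.2453
cmd 1: set φ=92.21° → (κ,φ,ℓ)=(1.1500,92.21°,2.2453) → tip=(-0.0620,1.6053,0.4615)
cmd 2: set ℓ=1.9428 → (κ,φ,ℓ)=(1.1500,92.21°,1.9428) → tip=(-0.0542,1.4040,0.6851)
cmd 3: set κ=1.0687 → (κ,φ,ℓ)=(1.0687,92.21°,1.9428) → tip=(-0.0536,1.3878,0.8187)

-0.054 1.388 0.819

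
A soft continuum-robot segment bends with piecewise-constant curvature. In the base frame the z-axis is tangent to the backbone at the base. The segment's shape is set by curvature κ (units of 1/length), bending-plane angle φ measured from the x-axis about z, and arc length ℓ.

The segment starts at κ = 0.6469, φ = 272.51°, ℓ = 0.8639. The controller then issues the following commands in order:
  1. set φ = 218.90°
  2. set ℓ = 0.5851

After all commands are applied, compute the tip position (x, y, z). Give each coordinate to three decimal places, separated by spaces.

-0.085 -0.069 0.571

initial: κ=0.6469, φ=272.51°, ℓ=0.8639
cmd 1: set φ=218.90° → (κ,φ,ℓ)=(0.6469,218.90°,0.8639) → tip=(-0.1830,-0.1477,0.8196)
cmd 2: set ℓ=0.5851 → (κ,φ,ℓ)=(0.6469,218.90°,0.5851) → tip=(-0.0852,-0.0687,0.5712)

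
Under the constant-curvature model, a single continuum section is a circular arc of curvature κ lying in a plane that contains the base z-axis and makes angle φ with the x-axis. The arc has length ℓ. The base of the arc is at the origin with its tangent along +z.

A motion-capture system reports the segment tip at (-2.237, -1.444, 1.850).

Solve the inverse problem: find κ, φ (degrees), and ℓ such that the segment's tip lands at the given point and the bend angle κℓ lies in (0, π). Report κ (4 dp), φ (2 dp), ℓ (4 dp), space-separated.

0.5066 212.84 3.8041

ρ = √(x²+y²) = √(-2.237² + -1.444²) = 2.66257
φ = atan2(y, x) mod 360° = atan2(-1.444, -2.237) = 212.8425°
|p|² = ρ² + z² = 2.66257² + 1.850² = 10.51181
κ = 2ρ / |p|² = 2×2.66257 / 10.51181 = 0.50659
θ = 2·atan2(ρ, z) = 2·atan2(2.66257, 1.850) = 1.92712 rad
ℓ = θ/κ = 1.92712/0.50659 = 3.80411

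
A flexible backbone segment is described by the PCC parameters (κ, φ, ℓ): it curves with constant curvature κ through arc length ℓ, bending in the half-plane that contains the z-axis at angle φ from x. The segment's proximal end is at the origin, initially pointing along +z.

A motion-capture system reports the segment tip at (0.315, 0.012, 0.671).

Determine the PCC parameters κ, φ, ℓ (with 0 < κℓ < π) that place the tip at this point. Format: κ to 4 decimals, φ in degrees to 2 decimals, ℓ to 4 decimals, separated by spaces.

ρ = √(x²+y²) = √(0.315² + 0.012²) = 0.31523
φ = atan2(y, x) mod 360° = atan2(0.012, 0.315) = 2.1816°
|p|² = ρ² + z² = 0.31523² + 0.671² = 0.54961
κ = 2ρ / |p|² = 2×0.31523 / 0.54961 = 1.14710
θ = 2·atan2(ρ, z) = 2·atan2(0.31523, 0.671) = 0.87838 rad
ℓ = θ/κ = 0.87838/1.14710 = 0.76574

1.1471 2.18 0.7657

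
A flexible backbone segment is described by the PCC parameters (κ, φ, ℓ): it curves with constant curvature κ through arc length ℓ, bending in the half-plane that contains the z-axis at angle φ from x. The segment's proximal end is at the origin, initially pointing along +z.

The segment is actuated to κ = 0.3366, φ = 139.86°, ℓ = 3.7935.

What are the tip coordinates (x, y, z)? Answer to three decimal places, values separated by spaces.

θ = κ·ℓ = 0.3366 × 3.7935 = 1.27689 rad
ρ = (1 − cos θ)/κ = (1 − 0.28969)/0.3366 = 2.11025
z = sin θ / κ = 0.95712/0.3366 = 2.84349
x = ρ cos φ = 2.11025 × cos(139.86°) = -1.61322
y = ρ sin φ = 2.11025 × sin(139.86°) = 1.36039

-1.613 1.360 2.843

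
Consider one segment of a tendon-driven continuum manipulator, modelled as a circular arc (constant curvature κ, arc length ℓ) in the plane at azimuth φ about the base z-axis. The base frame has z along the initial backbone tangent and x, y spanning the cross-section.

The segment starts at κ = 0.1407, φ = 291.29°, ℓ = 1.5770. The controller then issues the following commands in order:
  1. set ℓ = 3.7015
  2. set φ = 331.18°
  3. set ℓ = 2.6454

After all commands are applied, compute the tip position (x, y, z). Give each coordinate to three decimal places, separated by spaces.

initial: κ=0.1407, φ=291.29°, ℓ=1.5770
cmd 1: set ℓ=3.7015 → (κ,φ,ℓ)=(0.1407,291.29°,3.7015) → tip=(0.3421,-0.8780,3.5364)
cmd 2: set φ=331.18° → (κ,φ,ℓ)=(0.1407,331.18°,3.7015) → tip=(0.8256,-0.4542,3.5364)
cmd 3: set ℓ=2.6454 → (κ,φ,ℓ)=(0.1407,331.18°,2.6454) → tip=(0.4264,-0.2346,2.5847)

0.426 -0.235 2.585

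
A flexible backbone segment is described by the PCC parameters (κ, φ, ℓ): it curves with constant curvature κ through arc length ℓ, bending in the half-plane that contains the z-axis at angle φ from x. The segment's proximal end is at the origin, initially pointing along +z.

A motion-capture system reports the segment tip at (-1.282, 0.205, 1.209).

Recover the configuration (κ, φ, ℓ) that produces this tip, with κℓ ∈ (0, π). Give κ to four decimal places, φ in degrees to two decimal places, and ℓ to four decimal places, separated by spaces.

0.8250 170.91 1.9902

ρ = √(x²+y²) = √(-1.282² + 0.205²) = 1.29829
φ = atan2(y, x) mod 360° = atan2(0.205, -1.282) = 170.9150°
|p|² = ρ² + z² = 1.29829² + 1.209² = 3.14723
κ = 2ρ / |p|² = 2×1.29829 / 3.14723 = 0.82503
θ = 2·atan2(ρ, z) = 2·atan2(1.29829, 1.209) = 1.64199 rad
ℓ = θ/κ = 1.64199/0.82503 = 1.99021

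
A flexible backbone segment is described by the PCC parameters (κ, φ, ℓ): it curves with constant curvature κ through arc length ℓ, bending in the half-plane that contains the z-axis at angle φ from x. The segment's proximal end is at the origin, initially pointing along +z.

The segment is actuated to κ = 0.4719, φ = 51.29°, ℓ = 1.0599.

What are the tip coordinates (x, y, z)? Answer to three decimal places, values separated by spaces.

θ = κ·ℓ = 0.4719 × 1.0599 = 0.50017 rad
ρ = (1 − cos θ)/κ = (1 − 0.87750)/0.4719 = 0.25958
z = sin θ / κ = 0.47957/0.4719 = 1.01626
x = ρ cos φ = 0.25958 × cos(51.29°) = 0.16234
y = ρ sin φ = 0.25958 × sin(51.29°) = 0.20256

0.162 0.203 1.016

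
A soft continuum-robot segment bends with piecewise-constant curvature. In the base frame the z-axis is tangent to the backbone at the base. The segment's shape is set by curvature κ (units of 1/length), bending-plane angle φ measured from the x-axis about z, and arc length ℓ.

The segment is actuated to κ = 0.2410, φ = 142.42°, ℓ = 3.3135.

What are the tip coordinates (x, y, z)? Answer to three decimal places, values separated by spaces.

-0.994 0.765 2.972

θ = κ·ℓ = 0.2410 × 3.3135 = 0.79855 rad
ρ = (1 − cos θ)/κ = (1 − 0.69774)/0.2410 = 1.25418
z = sin θ / κ = 0.71635/0.2410 = 2.97240
x = ρ cos φ = 1.25418 × cos(142.42°) = -0.99394
y = ρ sin φ = 1.25418 × sin(142.42°) = 0.76488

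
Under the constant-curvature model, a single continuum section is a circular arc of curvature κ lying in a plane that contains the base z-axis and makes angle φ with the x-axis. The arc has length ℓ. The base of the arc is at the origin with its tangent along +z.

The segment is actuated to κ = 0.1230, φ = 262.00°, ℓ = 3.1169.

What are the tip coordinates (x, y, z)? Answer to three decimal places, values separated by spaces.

-0.082 -0.584 3.041

θ = κ·ℓ = 0.1230 × 3.1169 = 0.38338 rad
ρ = (1 − cos θ)/κ = (1 − 0.92741)/0.1230 = 0.59019
z = sin θ / κ = 0.37406/0.1230 = 3.04111
x = ρ cos φ = 0.59019 × cos(262.00°) = -0.08214
y = ρ sin φ = 0.59019 × sin(262.00°) = -0.58445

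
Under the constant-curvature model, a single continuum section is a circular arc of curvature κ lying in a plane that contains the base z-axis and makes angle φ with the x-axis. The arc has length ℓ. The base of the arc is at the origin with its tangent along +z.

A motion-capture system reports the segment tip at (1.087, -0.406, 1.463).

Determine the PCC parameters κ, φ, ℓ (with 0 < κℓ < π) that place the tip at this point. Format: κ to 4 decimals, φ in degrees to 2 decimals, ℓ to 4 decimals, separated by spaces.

ρ = √(x²+y²) = √(1.087² + -0.406²) = 1.16035
φ = atan2(y, x) mod 360° = atan2(-0.406, 1.087) = 339.5191°
|p|² = ρ² + z² = 1.16035² + 1.463² = 3.48677
κ = 2ρ / |p|² = 2×1.16035 / 3.48677 = 0.66557
θ = 2·atan2(ρ, z) = 2·atan2(1.16035, 1.463) = 1.34107 rad
ℓ = θ/κ = 1.34107/0.66557 = 2.01492

0.6656 339.52 2.0149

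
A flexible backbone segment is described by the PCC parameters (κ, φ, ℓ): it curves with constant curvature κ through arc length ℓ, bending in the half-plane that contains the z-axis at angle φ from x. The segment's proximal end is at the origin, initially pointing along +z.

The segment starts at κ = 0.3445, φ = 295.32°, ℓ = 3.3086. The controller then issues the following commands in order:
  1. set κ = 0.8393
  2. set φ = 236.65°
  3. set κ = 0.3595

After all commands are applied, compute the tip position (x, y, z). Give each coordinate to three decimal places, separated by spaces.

initial: κ=0.3445, φ=295.32°, ℓ=3.3086
cmd 1: set κ=0.8393 → (κ,φ,ℓ)=(0.8393,295.32°,3.3086) → tip=(0.9856,-2.0832,0.4249)
cmd 2: set φ=236.65° → (κ,φ,ℓ)=(0.8393,236.65°,3.3086) → tip=(-1.2669,-1.9251,0.4249)
cmd 3: set κ=0.3595 → (κ,φ,ℓ)=(0.3595,236.65°,3.3086) → tip=(-0.9601,-1.4588,2.5818)

-0.960 -1.459 2.582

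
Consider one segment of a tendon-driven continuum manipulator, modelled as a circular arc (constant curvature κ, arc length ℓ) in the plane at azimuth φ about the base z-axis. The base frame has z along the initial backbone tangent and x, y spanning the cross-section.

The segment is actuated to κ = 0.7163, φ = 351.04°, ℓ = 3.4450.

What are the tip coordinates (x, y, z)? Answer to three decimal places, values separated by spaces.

θ = κ·ℓ = 0.7163 × 3.4450 = 2.46765 rad
ρ = (1 − cos θ)/κ = (1 − -0.78137)/0.7163 = 2.48690
z = sin θ / κ = 0.62407/0.7163 = 0.87124
x = ρ cos φ = 2.48690 × cos(351.04°) = 2.45656
y = ρ sin φ = 2.48690 × sin(351.04°) = -0.38732

2.457 -0.387 0.871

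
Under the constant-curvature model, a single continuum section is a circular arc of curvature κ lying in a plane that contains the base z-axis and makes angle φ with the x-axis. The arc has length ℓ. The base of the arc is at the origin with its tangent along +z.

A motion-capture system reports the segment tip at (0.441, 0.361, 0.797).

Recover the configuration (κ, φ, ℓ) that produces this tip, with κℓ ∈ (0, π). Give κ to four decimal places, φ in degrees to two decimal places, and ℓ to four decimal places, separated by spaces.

ρ = √(x²+y²) = √(0.441² + 0.361²) = 0.56991
φ = atan2(y, x) mod 360° = atan2(0.361, 0.441) = 39.3036°
|p|² = ρ² + z² = 0.56991² + 0.797² = 0.96001
κ = 2ρ / |p|² = 2×0.56991 / 0.96001 = 1.18731
θ = 2·atan2(ρ, z) = 2·atan2(0.56991, 0.797) = 1.24154 rad
ℓ = θ/κ = 1.24154/1.18731 = 1.04568

1.1873 39.30 1.0457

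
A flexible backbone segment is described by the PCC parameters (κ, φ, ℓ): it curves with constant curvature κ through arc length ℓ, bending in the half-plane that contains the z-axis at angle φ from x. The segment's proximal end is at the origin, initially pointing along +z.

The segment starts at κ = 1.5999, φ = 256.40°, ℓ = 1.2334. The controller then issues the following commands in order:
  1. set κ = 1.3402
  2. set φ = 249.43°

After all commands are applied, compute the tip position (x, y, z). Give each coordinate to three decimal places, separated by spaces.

-0.284 -0.756 0.744

initial: κ=1.5999, φ=256.40°, ℓ=1.2334
cmd 1: set κ=1.3402 → (κ,φ,ℓ)=(1.3402,256.40°,1.2334) → tip=(-0.1899,-0.7848,0.7436)
cmd 2: set φ=249.43° → (κ,φ,ℓ)=(1.3402,249.43°,1.2334) → tip=(-0.2837,-0.7559,0.7436)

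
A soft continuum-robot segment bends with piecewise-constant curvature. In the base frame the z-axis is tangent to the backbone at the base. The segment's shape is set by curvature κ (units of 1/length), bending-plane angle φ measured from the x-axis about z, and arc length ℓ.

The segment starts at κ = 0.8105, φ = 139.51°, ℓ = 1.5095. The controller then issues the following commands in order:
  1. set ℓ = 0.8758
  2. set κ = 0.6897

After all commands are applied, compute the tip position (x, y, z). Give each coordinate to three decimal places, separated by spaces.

initial: κ=0.8105, φ=139.51°, ℓ=1.5095
cmd 1: set ℓ=0.8758 → (κ,φ,ℓ)=(0.8105,139.51°,0.8758) → tip=(-0.2266,0.1935,0.8041)
cmd 2: set κ=0.6897 → (κ,φ,ℓ)=(0.6897,139.51°,0.8758) → tip=(-0.1951,0.1666,0.8235)

-0.195 0.167 0.824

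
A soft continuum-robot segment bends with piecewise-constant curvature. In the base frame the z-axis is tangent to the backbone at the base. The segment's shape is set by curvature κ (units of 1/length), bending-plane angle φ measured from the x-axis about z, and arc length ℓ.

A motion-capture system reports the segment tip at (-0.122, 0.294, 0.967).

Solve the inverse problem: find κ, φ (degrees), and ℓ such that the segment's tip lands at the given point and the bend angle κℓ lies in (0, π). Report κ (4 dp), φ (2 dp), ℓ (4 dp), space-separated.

ρ = √(x²+y²) = √(-0.122² + 0.294²) = 0.31831
φ = atan2(y, x) mod 360° = atan2(0.294, -0.122) = 112.5368°
|p|² = ρ² + z² = 0.31831² + 0.967² = 1.03641
κ = 2ρ / |p|² = 2×0.31831 / 1.03641 = 0.61425
θ = 2·atan2(ρ, z) = 2·atan2(0.31831, 0.967) = 0.63600 rad
ℓ = θ/κ = 0.63600/0.61425 = 1.03540

0.6143 112.54 1.0354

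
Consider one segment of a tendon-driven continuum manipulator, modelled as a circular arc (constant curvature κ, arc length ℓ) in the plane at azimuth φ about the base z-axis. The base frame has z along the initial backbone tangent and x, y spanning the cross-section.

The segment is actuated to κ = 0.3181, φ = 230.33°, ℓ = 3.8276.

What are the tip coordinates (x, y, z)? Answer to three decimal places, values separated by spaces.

θ = κ·ℓ = 0.3181 × 3.8276 = 1.21756 rad
ρ = (1 − cos θ)/κ = (1 − 0.34594)/0.3181 = 2.05616
z = sin θ / κ = 0.93826/0.3181 = 2.94957
x = ρ cos φ = 2.05616 × cos(230.33°) = -1.31258
y = ρ sin φ = 2.05616 × sin(230.33°) = -1.58269

-1.313 -1.583 2.950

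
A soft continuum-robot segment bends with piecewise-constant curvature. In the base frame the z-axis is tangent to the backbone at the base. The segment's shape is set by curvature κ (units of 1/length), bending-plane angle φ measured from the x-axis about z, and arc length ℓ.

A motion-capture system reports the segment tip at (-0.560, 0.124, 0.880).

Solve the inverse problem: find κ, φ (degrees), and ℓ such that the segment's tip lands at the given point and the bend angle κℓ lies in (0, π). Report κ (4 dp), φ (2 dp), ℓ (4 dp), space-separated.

ρ = √(x²+y²) = √(-0.560² + 0.124²) = 0.57356
φ = atan2(y, x) mod 360° = atan2(0.124, -0.560) = 167.5145°
|p|² = ρ² + z² = 0.57356² + 0.880² = 1.10338
κ = 2ρ / |p|² = 2×0.57356 / 1.10338 = 1.03965
θ = 2·atan2(ρ, z) = 2·atan2(0.57356, 0.880) = 1.15525 rad
ℓ = θ/κ = 1.15525/1.03965 = 1.11119

1.0397 167.51 1.1112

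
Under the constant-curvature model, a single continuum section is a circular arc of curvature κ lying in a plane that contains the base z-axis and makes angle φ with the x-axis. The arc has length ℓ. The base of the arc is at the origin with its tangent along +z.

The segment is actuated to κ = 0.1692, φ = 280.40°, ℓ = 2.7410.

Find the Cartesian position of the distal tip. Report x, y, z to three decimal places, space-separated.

0.113 -0.614 2.644

θ = κ·ℓ = 0.1692 × 2.7410 = 0.46378 rad
ρ = (1 − cos θ)/κ = (1 − 0.89437)/0.1692 = 0.62430
z = sin θ / κ = 0.44733/0.1692 = 2.64379
x = ρ cos φ = 0.62430 × cos(280.40°) = 0.11270
y = ρ sin φ = 0.62430 × sin(280.40°) = -0.61404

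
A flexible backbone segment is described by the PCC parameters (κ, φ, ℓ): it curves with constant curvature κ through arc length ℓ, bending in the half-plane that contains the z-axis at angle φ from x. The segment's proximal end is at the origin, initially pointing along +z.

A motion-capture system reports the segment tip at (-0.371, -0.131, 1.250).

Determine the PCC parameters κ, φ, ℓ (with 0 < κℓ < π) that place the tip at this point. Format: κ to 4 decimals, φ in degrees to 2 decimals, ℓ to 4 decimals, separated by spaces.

ρ = √(x²+y²) = √(-0.371² + -0.131²) = 0.39345
φ = atan2(y, x) mod 360° = atan2(-0.131, -0.371) = 199.4481°
|p|² = ρ² + z² = 0.39345² + 1.250² = 1.71730
κ = 2ρ / |p|² = 2×0.39345 / 1.71730 = 0.45822
θ = 2·atan2(ρ, z) = 2·atan2(0.39345, 1.250) = 0.60988 rad
ℓ = θ/κ = 0.60988/0.45822 = 1.33099

0.4582 199.45 1.3310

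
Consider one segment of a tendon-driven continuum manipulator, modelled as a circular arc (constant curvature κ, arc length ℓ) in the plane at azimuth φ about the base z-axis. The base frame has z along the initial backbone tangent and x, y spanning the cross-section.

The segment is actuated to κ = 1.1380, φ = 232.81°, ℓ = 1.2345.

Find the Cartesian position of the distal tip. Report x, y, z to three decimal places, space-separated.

θ = κ·ℓ = 1.1380 × 1.2345 = 1.40486 rad
ρ = (1 − cos θ)/κ = (1 − 0.16517)/1.1380 = 0.73359
z = sin θ / κ = 0.98626/1.1380 = 0.86666
x = ρ cos φ = 0.73359 × cos(232.81°) = -0.44343
y = ρ sin φ = 0.73359 × sin(232.81°) = -0.58440

-0.443 -0.584 0.867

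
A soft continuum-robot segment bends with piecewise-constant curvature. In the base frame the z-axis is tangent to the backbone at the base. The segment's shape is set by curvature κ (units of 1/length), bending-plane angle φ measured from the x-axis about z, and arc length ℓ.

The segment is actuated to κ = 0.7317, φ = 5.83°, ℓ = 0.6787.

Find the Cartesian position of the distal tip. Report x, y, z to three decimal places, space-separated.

0.164 0.017 0.651

θ = κ·ℓ = 0.7317 × 0.6787 = 0.49660 rad
ρ = (1 − cos θ)/κ = (1 − 0.87921)/0.7317 = 0.16509
z = sin θ / κ = 0.47644/0.7317 = 0.65115
x = ρ cos φ = 0.16509 × cos(5.83°) = 0.16423
y = ρ sin φ = 0.16509 × sin(5.83°) = 0.01677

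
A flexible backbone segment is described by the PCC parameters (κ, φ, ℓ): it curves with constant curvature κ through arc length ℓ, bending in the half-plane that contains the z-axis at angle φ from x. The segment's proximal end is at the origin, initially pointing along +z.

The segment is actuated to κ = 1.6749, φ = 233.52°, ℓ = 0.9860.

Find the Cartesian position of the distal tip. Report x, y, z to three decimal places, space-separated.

-0.384 -0.519 0.595

θ = κ·ℓ = 1.6749 × 0.9860 = 1.65145 rad
ρ = (1 − cos θ)/κ = (1 − -0.08057)/1.6749 = 0.64515
z = sin θ / κ = 0.99675/1.6749 = 0.59511
x = ρ cos φ = 0.64515 × cos(233.52°) = -0.38357
y = ρ sin φ = 0.64515 × sin(233.52°) = -0.51875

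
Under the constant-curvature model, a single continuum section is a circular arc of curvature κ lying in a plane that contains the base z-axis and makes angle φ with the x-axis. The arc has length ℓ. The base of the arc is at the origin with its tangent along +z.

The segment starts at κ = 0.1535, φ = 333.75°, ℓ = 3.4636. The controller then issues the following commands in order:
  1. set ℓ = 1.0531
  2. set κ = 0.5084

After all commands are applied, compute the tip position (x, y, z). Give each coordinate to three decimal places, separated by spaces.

0.247 -0.122 1.004

initial: κ=0.1535, φ=333.75°, ℓ=3.4636
cmd 1: set ℓ=1.0531 → (κ,φ,ℓ)=(0.1535,333.75°,1.0531) → tip=(0.0762,-0.0376,1.0485)
cmd 2: set κ=0.5084 → (κ,φ,ℓ)=(0.5084,333.75°,1.0531) → tip=(0.2469,-0.1217,1.0035)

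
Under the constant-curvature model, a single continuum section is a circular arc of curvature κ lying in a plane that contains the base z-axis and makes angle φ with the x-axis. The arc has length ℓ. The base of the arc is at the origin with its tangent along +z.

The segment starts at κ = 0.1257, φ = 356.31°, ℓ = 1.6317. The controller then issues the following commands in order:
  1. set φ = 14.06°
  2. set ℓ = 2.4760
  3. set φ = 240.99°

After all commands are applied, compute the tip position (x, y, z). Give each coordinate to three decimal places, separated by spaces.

-0.185 -0.334 2.436

initial: κ=0.1257, φ=356.31°, ℓ=1.6317
cmd 1: set φ=14.06° → (κ,φ,ℓ)=(0.1257,14.06°,1.6317) → tip=(0.1618,0.0405,1.6203)
cmd 2: set ℓ=2.4760 → (κ,φ,ℓ)=(0.1257,14.06°,2.4760) → tip=(0.3708,0.0929,2.4362)
cmd 3: set φ=240.99° → (κ,φ,ℓ)=(0.1257,240.99°,2.4760) → tip=(-0.1854,-0.3343,2.4362)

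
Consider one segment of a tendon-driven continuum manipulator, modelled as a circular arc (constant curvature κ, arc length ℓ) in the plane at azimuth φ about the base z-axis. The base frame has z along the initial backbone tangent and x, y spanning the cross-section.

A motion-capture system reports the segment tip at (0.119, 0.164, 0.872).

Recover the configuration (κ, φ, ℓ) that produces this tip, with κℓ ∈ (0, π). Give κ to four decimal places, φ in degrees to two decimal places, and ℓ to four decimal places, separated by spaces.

0.5057 54.03 0.9031

ρ = √(x²+y²) = √(0.119² + 0.164²) = 0.20263
φ = atan2(y, x) mod 360° = atan2(0.164, 0.119) = 54.0350°
|p|² = ρ² + z² = 0.20263² + 0.872² = 0.80144
κ = 2ρ / |p|² = 2×0.20263 / 0.80144 = 0.50565
θ = 2·atan2(ρ, z) = 2·atan2(0.20263, 0.872) = 0.45663 rad
ℓ = θ/κ = 0.45663/0.50565 = 0.90306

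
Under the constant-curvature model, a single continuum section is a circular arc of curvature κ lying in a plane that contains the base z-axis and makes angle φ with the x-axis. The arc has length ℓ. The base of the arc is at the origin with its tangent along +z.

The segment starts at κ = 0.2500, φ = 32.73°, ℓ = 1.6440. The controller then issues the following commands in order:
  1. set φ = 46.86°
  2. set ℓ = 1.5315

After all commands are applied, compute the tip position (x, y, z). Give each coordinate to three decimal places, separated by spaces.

0.198 0.211 1.494

initial: κ=0.2500, φ=32.73°, ℓ=1.6440
cmd 1: set φ=46.86° → (κ,φ,ℓ)=(0.2500,46.86°,1.6440) → tip=(0.2278,0.2431,1.5981)
cmd 2: set ℓ=1.5315 → (κ,φ,ℓ)=(0.2500,46.86°,1.5315) → tip=(0.1980,0.2113,1.4944)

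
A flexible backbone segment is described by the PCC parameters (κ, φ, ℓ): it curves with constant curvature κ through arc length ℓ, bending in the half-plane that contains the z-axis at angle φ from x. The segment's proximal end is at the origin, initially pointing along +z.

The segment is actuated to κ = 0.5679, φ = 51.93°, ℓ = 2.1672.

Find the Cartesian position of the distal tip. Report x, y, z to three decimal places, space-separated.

θ = κ·ℓ = 0.5679 × 2.1672 = 1.23075 rad
ρ = (1 − cos θ)/κ = (1 − 0.33353)/0.5679 = 1.17357
z = sin θ / κ = 0.94274/0.5679 = 1.66005
x = ρ cos φ = 1.17357 × cos(51.93°) = 0.72365
y = ρ sin φ = 1.17357 × sin(51.93°) = 0.92390

0.724 0.924 1.660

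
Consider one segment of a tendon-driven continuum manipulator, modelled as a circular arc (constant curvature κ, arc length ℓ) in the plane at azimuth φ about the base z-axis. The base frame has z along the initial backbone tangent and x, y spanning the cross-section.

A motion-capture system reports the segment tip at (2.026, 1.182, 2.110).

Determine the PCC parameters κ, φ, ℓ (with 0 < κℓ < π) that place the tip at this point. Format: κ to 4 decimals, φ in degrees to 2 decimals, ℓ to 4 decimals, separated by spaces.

ρ = √(x²+y²) = √(2.026² + 1.182²) = 2.34559
φ = atan2(y, x) mod 360° = atan2(1.182, 2.026) = 30.2600°
|p|² = ρ² + z² = 2.34559² + 2.110² = 9.95390
κ = 2ρ / |p|² = 2×2.34559 / 9.95390 = 0.47129
θ = 2·atan2(ρ, z) = 2·atan2(2.34559, 2.110) = 1.67645 rad
ℓ = θ/κ = 1.67645/0.47129 = 3.55714

0.4713 30.26 3.5571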